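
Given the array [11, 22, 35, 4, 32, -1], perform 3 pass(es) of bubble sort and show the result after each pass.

After pass 1: [11, 22, 4, 32, -1, 35] (3 swaps)
After pass 2: [11, 4, 22, -1, 32, 35] (2 swaps)
After pass 3: [4, 11, -1, 22, 32, 35] (2 swaps)
Total swaps: 7


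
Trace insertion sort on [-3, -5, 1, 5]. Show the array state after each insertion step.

First element -3 is already 'sorted'
Insert -5: shifted 1 elements -> [-5, -3, 1, 5]
Insert 1: shifted 0 elements -> [-5, -3, 1, 5]
Insert 5: shifted 0 elements -> [-5, -3, 1, 5]


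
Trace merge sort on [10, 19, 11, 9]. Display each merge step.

Divide and conquer:
  Merge [10] + [19] -> [10, 19]
  Merge [11] + [9] -> [9, 11]
  Merge [10, 19] + [9, 11] -> [9, 10, 11, 19]


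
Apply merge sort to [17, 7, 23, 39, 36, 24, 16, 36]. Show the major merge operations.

Divide and conquer:
  Merge [17] + [7] -> [7, 17]
  Merge [23] + [39] -> [23, 39]
  Merge [7, 17] + [23, 39] -> [7, 17, 23, 39]
  Merge [36] + [24] -> [24, 36]
  Merge [16] + [36] -> [16, 36]
  Merge [24, 36] + [16, 36] -> [16, 24, 36, 36]
  Merge [7, 17, 23, 39] + [16, 24, 36, 36] -> [7, 16, 17, 23, 24, 36, 36, 39]


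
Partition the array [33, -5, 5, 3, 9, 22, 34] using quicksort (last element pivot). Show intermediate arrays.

Partition 1: pivot=34 at index 6 -> [33, -5, 5, 3, 9, 22, 34]
Partition 2: pivot=22 at index 4 -> [-5, 5, 3, 9, 22, 33, 34]
Partition 3: pivot=9 at index 3 -> [-5, 5, 3, 9, 22, 33, 34]
Partition 4: pivot=3 at index 1 -> [-5, 3, 5, 9, 22, 33, 34]


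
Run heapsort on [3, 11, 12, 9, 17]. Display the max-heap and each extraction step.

Build heap: [17, 11, 12, 9, 3]
Extract 17: [12, 11, 3, 9, 17]
Extract 12: [11, 9, 3, 12, 17]
Extract 11: [9, 3, 11, 12, 17]
Extract 9: [3, 9, 11, 12, 17]


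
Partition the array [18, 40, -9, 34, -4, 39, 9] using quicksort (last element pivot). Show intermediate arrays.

Partition 1: pivot=9 at index 2 -> [-9, -4, 9, 34, 40, 39, 18]
Partition 2: pivot=-4 at index 1 -> [-9, -4, 9, 34, 40, 39, 18]
Partition 3: pivot=18 at index 3 -> [-9, -4, 9, 18, 40, 39, 34]
Partition 4: pivot=34 at index 4 -> [-9, -4, 9, 18, 34, 39, 40]
Partition 5: pivot=40 at index 6 -> [-9, -4, 9, 18, 34, 39, 40]


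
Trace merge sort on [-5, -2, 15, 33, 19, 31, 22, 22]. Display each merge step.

Divide and conquer:
  Merge [-5] + [-2] -> [-5, -2]
  Merge [15] + [33] -> [15, 33]
  Merge [-5, -2] + [15, 33] -> [-5, -2, 15, 33]
  Merge [19] + [31] -> [19, 31]
  Merge [22] + [22] -> [22, 22]
  Merge [19, 31] + [22, 22] -> [19, 22, 22, 31]
  Merge [-5, -2, 15, 33] + [19, 22, 22, 31] -> [-5, -2, 15, 19, 22, 22, 31, 33]


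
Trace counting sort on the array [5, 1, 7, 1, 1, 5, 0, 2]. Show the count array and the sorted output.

Count array: [1, 3, 1, 0, 0, 2, 0, 1]
(count[i] = number of elements equal to i)
Cumulative count: [1, 4, 5, 5, 5, 7, 7, 8]
Sorted: [0, 1, 1, 1, 2, 5, 5, 7]


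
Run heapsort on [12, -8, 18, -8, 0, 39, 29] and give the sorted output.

Build heap: [39, 0, 29, -8, -8, 18, 12]
Extract 39: [29, 0, 18, -8, -8, 12, 39]
Extract 29: [18, 0, 12, -8, -8, 29, 39]
Extract 18: [12, 0, -8, -8, 18, 29, 39]
Extract 12: [0, -8, -8, 12, 18, 29, 39]
Extract 0: [-8, -8, 0, 12, 18, 29, 39]
Extract -8: [-8, -8, 0, 12, 18, 29, 39]


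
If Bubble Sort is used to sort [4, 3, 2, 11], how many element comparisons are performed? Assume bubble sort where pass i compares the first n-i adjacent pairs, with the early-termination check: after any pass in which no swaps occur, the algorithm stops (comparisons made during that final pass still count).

Pass 1: compare adjacent pairs (0,1)..(2,3) = 3 comparison(s), 2 swap(s) -> [3, 2, 4, 11]
Pass 2: compare adjacent pairs (0,1)..(1,2) = 2 comparison(s), 1 swap(s) -> [2, 3, 4, 11]
Pass 3: compare adjacent pairs (0,1)..(0,1) = 1 comparison(s), 0 swap(s) -> [2, 3, 4, 11]
No swaps in this pass, so bubble sort stops here.
Total comparisons: 3 + 2 + 1 = 6


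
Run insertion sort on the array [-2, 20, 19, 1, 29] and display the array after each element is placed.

First element -2 is already 'sorted'
Insert 20: shifted 0 elements -> [-2, 20, 19, 1, 29]
Insert 19: shifted 1 elements -> [-2, 19, 20, 1, 29]
Insert 1: shifted 2 elements -> [-2, 1, 19, 20, 29]
Insert 29: shifted 0 elements -> [-2, 1, 19, 20, 29]


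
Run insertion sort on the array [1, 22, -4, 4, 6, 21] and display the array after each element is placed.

First element 1 is already 'sorted'
Insert 22: shifted 0 elements -> [1, 22, -4, 4, 6, 21]
Insert -4: shifted 2 elements -> [-4, 1, 22, 4, 6, 21]
Insert 4: shifted 1 elements -> [-4, 1, 4, 22, 6, 21]
Insert 6: shifted 1 elements -> [-4, 1, 4, 6, 22, 21]
Insert 21: shifted 1 elements -> [-4, 1, 4, 6, 21, 22]


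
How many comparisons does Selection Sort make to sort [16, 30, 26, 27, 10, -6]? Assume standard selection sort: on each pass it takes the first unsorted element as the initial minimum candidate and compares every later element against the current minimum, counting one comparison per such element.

Pass 1: scan indices 1..5 for the minimum = 5 comparison(s); min is -6, place at index 0 -> [-6, 30, 26, 27, 10, 16]
Pass 2: scan indices 2..5 for the minimum = 4 comparison(s); min is 10, place at index 1 -> [-6, 10, 26, 27, 30, 16]
Pass 3: scan indices 3..5 for the minimum = 3 comparison(s); min is 16, place at index 2 -> [-6, 10, 16, 27, 30, 26]
Pass 4: scan indices 4..5 for the minimum = 2 comparison(s); min is 26, place at index 3 -> [-6, 10, 16, 26, 30, 27]
Pass 5: scan indices 5..5 for the minimum = 1 comparison(s); min is 27, place at index 4 -> [-6, 10, 16, 26, 27, 30]
Selection sort always scans the whole unsorted suffix, so the count is (n-1) + (n-2) + ... + 1 = n(n-1)/2 = 6*5/2 = 15 regardless of the input order.
Total comparisons: 5 + 4 + 3 + 2 + 1 = 15


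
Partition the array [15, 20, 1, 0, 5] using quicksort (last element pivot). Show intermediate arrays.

Partition 1: pivot=5 at index 2 -> [1, 0, 5, 20, 15]
Partition 2: pivot=0 at index 0 -> [0, 1, 5, 20, 15]
Partition 3: pivot=15 at index 3 -> [0, 1, 5, 15, 20]


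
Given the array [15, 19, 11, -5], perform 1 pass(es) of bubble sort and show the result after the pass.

After pass 1: [15, 11, -5, 19] (2 swaps)
Total swaps: 2


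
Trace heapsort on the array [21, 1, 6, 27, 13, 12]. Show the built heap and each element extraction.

Build heap: [27, 21, 12, 1, 13, 6]
Extract 27: [21, 13, 12, 1, 6, 27]
Extract 21: [13, 6, 12, 1, 21, 27]
Extract 13: [12, 6, 1, 13, 21, 27]
Extract 12: [6, 1, 12, 13, 21, 27]
Extract 6: [1, 6, 12, 13, 21, 27]


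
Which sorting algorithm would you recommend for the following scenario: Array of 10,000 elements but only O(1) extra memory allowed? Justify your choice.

Best choice: Heapsort
Reason: Heapsort rearranges the array in place using O(1) auxiliary space and still guarantees O(n log n) time; quicksort partitions in place but needs Theta(log n) stack space for recursion (O(n) in the worst case), and mergesort requires O(n) auxiliary space


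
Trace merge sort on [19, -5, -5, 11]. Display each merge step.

Divide and conquer:
  Merge [19] + [-5] -> [-5, 19]
  Merge [-5] + [11] -> [-5, 11]
  Merge [-5, 19] + [-5, 11] -> [-5, -5, 11, 19]


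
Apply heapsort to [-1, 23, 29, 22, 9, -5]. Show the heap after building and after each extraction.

Build heap: [29, 23, -1, 22, 9, -5]
Extract 29: [23, 22, -1, -5, 9, 29]
Extract 23: [22, 9, -1, -5, 23, 29]
Extract 22: [9, -5, -1, 22, 23, 29]
Extract 9: [-1, -5, 9, 22, 23, 29]
Extract -1: [-5, -1, 9, 22, 23, 29]


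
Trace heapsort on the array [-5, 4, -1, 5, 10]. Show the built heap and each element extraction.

Build heap: [10, 5, -1, -5, 4]
Extract 10: [5, 4, -1, -5, 10]
Extract 5: [4, -5, -1, 5, 10]
Extract 4: [-1, -5, 4, 5, 10]
Extract -1: [-5, -1, 4, 5, 10]


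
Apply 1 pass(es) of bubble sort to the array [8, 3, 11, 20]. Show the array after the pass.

After pass 1: [3, 8, 11, 20] (1 swaps)
Total swaps: 1


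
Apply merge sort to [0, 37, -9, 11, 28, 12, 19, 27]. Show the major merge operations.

Divide and conquer:
  Merge [0] + [37] -> [0, 37]
  Merge [-9] + [11] -> [-9, 11]
  Merge [0, 37] + [-9, 11] -> [-9, 0, 11, 37]
  Merge [28] + [12] -> [12, 28]
  Merge [19] + [27] -> [19, 27]
  Merge [12, 28] + [19, 27] -> [12, 19, 27, 28]
  Merge [-9, 0, 11, 37] + [12, 19, 27, 28] -> [-9, 0, 11, 12, 19, 27, 28, 37]


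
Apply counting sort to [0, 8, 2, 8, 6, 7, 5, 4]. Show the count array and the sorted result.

Count array: [1, 0, 1, 0, 1, 1, 1, 1, 2]
(count[i] = number of elements equal to i)
Cumulative count: [1, 1, 2, 2, 3, 4, 5, 6, 8]
Sorted: [0, 2, 4, 5, 6, 7, 8, 8]


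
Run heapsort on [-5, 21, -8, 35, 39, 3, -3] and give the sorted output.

Build heap: [39, 35, 3, -5, 21, -8, -3]
Extract 39: [35, 21, 3, -5, -3, -8, 39]
Extract 35: [21, -3, 3, -5, -8, 35, 39]
Extract 21: [3, -3, -8, -5, 21, 35, 39]
Extract 3: [-3, -5, -8, 3, 21, 35, 39]
Extract -3: [-5, -8, -3, 3, 21, 35, 39]
Extract -5: [-8, -5, -3, 3, 21, 35, 39]


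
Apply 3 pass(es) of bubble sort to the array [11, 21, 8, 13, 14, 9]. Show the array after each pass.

After pass 1: [11, 8, 13, 14, 9, 21] (4 swaps)
After pass 2: [8, 11, 13, 9, 14, 21] (2 swaps)
After pass 3: [8, 11, 9, 13, 14, 21] (1 swaps)
Total swaps: 7


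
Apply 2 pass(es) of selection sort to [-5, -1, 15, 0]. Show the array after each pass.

Pass 1: Select minimum -5 at index 0, swap -> [-5, -1, 15, 0]
Pass 2: Select minimum -1 at index 1, swap -> [-5, -1, 15, 0]


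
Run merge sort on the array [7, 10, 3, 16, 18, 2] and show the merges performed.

Divide and conquer:
  Merge [10] + [3] -> [3, 10]
  Merge [7] + [3, 10] -> [3, 7, 10]
  Merge [18] + [2] -> [2, 18]
  Merge [16] + [2, 18] -> [2, 16, 18]
  Merge [3, 7, 10] + [2, 16, 18] -> [2, 3, 7, 10, 16, 18]


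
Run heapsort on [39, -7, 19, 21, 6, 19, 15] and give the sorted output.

Build heap: [39, 21, 19, -7, 6, 19, 15]
Extract 39: [21, 15, 19, -7, 6, 19, 39]
Extract 21: [19, 15, 19, -7, 6, 21, 39]
Extract 19: [19, 15, 6, -7, 19, 21, 39]
Extract 19: [15, -7, 6, 19, 19, 21, 39]
Extract 15: [6, -7, 15, 19, 19, 21, 39]
Extract 6: [-7, 6, 15, 19, 19, 21, 39]


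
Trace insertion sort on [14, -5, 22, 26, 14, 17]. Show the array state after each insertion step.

First element 14 is already 'sorted'
Insert -5: shifted 1 elements -> [-5, 14, 22, 26, 14, 17]
Insert 22: shifted 0 elements -> [-5, 14, 22, 26, 14, 17]
Insert 26: shifted 0 elements -> [-5, 14, 22, 26, 14, 17]
Insert 14: shifted 2 elements -> [-5, 14, 14, 22, 26, 17]
Insert 17: shifted 2 elements -> [-5, 14, 14, 17, 22, 26]


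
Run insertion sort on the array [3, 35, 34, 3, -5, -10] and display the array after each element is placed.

First element 3 is already 'sorted'
Insert 35: shifted 0 elements -> [3, 35, 34, 3, -5, -10]
Insert 34: shifted 1 elements -> [3, 34, 35, 3, -5, -10]
Insert 3: shifted 2 elements -> [3, 3, 34, 35, -5, -10]
Insert -5: shifted 4 elements -> [-5, 3, 3, 34, 35, -10]
Insert -10: shifted 5 elements -> [-10, -5, 3, 3, 34, 35]


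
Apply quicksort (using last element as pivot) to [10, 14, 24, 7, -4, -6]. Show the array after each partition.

Partition 1: pivot=-6 at index 0 -> [-6, 14, 24, 7, -4, 10]
Partition 2: pivot=10 at index 3 -> [-6, 7, -4, 10, 24, 14]
Partition 3: pivot=-4 at index 1 -> [-6, -4, 7, 10, 24, 14]
Partition 4: pivot=14 at index 4 -> [-6, -4, 7, 10, 14, 24]


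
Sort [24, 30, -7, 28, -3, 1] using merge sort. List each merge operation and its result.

Divide and conquer:
  Merge [30] + [-7] -> [-7, 30]
  Merge [24] + [-7, 30] -> [-7, 24, 30]
  Merge [-3] + [1] -> [-3, 1]
  Merge [28] + [-3, 1] -> [-3, 1, 28]
  Merge [-7, 24, 30] + [-3, 1, 28] -> [-7, -3, 1, 24, 28, 30]


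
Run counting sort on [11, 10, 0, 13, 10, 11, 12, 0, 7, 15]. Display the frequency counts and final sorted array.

Count array: [2, 0, 0, 0, 0, 0, 0, 1, 0, 0, 2, 2, 1, 1, 0, 1]
(count[i] = number of elements equal to i)
Cumulative count: [2, 2, 2, 2, 2, 2, 2, 3, 3, 3, 5, 7, 8, 9, 9, 10]
Sorted: [0, 0, 7, 10, 10, 11, 11, 12, 13, 15]


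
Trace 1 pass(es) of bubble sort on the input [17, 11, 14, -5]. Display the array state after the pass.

After pass 1: [11, 14, -5, 17] (3 swaps)
Total swaps: 3


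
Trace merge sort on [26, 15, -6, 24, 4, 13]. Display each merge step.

Divide and conquer:
  Merge [15] + [-6] -> [-6, 15]
  Merge [26] + [-6, 15] -> [-6, 15, 26]
  Merge [4] + [13] -> [4, 13]
  Merge [24] + [4, 13] -> [4, 13, 24]
  Merge [-6, 15, 26] + [4, 13, 24] -> [-6, 4, 13, 15, 24, 26]


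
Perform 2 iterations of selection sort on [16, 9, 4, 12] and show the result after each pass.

Pass 1: Select minimum 4 at index 2, swap -> [4, 9, 16, 12]
Pass 2: Select minimum 9 at index 1, swap -> [4, 9, 16, 12]


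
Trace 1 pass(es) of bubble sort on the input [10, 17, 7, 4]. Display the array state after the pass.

After pass 1: [10, 7, 4, 17] (2 swaps)
Total swaps: 2


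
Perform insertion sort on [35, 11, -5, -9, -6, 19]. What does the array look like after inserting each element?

First element 35 is already 'sorted'
Insert 11: shifted 1 elements -> [11, 35, -5, -9, -6, 19]
Insert -5: shifted 2 elements -> [-5, 11, 35, -9, -6, 19]
Insert -9: shifted 3 elements -> [-9, -5, 11, 35, -6, 19]
Insert -6: shifted 3 elements -> [-9, -6, -5, 11, 35, 19]
Insert 19: shifted 1 elements -> [-9, -6, -5, 11, 19, 35]


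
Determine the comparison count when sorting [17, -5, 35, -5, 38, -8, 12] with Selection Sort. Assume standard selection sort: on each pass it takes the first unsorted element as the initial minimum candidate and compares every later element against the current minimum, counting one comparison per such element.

Pass 1: scan indices 1..6 for the minimum = 6 comparison(s); min is -8, place at index 0 -> [-8, -5, 35, -5, 38, 17, 12]
Pass 2: scan indices 2..6 for the minimum = 5 comparison(s); min is -5, place at index 1 -> [-8, -5, 35, -5, 38, 17, 12]
Pass 3: scan indices 3..6 for the minimum = 4 comparison(s); min is -5, place at index 2 -> [-8, -5, -5, 35, 38, 17, 12]
Pass 4: scan indices 4..6 for the minimum = 3 comparison(s); min is 12, place at index 3 -> [-8, -5, -5, 12, 38, 17, 35]
Pass 5: scan indices 5..6 for the minimum = 2 comparison(s); min is 17, place at index 4 -> [-8, -5, -5, 12, 17, 38, 35]
Pass 6: scan indices 6..6 for the minimum = 1 comparison(s); min is 35, place at index 5 -> [-8, -5, -5, 12, 17, 35, 38]
Selection sort always scans the whole unsorted suffix, so the count is (n-1) + (n-2) + ... + 1 = n(n-1)/2 = 7*6/2 = 21 regardless of the input order.
Total comparisons: 6 + 5 + 4 + 3 + 2 + 1 = 21


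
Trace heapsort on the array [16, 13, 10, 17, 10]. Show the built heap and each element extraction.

Build heap: [17, 16, 10, 13, 10]
Extract 17: [16, 13, 10, 10, 17]
Extract 16: [13, 10, 10, 16, 17]
Extract 13: [10, 10, 13, 16, 17]
Extract 10: [10, 10, 13, 16, 17]


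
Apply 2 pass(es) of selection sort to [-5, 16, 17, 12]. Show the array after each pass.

Pass 1: Select minimum -5 at index 0, swap -> [-5, 16, 17, 12]
Pass 2: Select minimum 12 at index 3, swap -> [-5, 12, 17, 16]


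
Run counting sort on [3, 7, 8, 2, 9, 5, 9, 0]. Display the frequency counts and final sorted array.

Count array: [1, 0, 1, 1, 0, 1, 0, 1, 1, 2]
(count[i] = number of elements equal to i)
Cumulative count: [1, 1, 2, 3, 3, 4, 4, 5, 6, 8]
Sorted: [0, 2, 3, 5, 7, 8, 9, 9]


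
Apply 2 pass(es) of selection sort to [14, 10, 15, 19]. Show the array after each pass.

Pass 1: Select minimum 10 at index 1, swap -> [10, 14, 15, 19]
Pass 2: Select minimum 14 at index 1, swap -> [10, 14, 15, 19]


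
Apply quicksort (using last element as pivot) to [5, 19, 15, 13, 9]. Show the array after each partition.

Partition 1: pivot=9 at index 1 -> [5, 9, 15, 13, 19]
Partition 2: pivot=19 at index 4 -> [5, 9, 15, 13, 19]
Partition 3: pivot=13 at index 2 -> [5, 9, 13, 15, 19]


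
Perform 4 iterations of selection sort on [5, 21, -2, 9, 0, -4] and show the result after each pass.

Pass 1: Select minimum -4 at index 5, swap -> [-4, 21, -2, 9, 0, 5]
Pass 2: Select minimum -2 at index 2, swap -> [-4, -2, 21, 9, 0, 5]
Pass 3: Select minimum 0 at index 4, swap -> [-4, -2, 0, 9, 21, 5]
Pass 4: Select minimum 5 at index 5, swap -> [-4, -2, 0, 5, 21, 9]


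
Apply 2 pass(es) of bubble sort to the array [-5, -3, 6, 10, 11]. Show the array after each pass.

After pass 1: [-5, -3, 6, 10, 11] (0 swaps)
After pass 2: [-5, -3, 6, 10, 11] (0 swaps)
Total swaps: 0


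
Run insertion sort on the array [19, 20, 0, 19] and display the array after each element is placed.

First element 19 is already 'sorted'
Insert 20: shifted 0 elements -> [19, 20, 0, 19]
Insert 0: shifted 2 elements -> [0, 19, 20, 19]
Insert 19: shifted 1 elements -> [0, 19, 19, 20]


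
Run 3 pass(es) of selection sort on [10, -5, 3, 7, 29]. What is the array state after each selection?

Pass 1: Select minimum -5 at index 1, swap -> [-5, 10, 3, 7, 29]
Pass 2: Select minimum 3 at index 2, swap -> [-5, 3, 10, 7, 29]
Pass 3: Select minimum 7 at index 3, swap -> [-5, 3, 7, 10, 29]


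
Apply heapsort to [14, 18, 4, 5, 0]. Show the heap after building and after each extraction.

Build heap: [18, 14, 4, 5, 0]
Extract 18: [14, 5, 4, 0, 18]
Extract 14: [5, 0, 4, 14, 18]
Extract 5: [4, 0, 5, 14, 18]
Extract 4: [0, 4, 5, 14, 18]


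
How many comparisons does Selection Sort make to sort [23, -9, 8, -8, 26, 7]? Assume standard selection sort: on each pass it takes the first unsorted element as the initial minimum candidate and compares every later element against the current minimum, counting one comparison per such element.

Pass 1: scan indices 1..5 for the minimum = 5 comparison(s); min is -9, place at index 0 -> [-9, 23, 8, -8, 26, 7]
Pass 2: scan indices 2..5 for the minimum = 4 comparison(s); min is -8, place at index 1 -> [-9, -8, 8, 23, 26, 7]
Pass 3: scan indices 3..5 for the minimum = 3 comparison(s); min is 7, place at index 2 -> [-9, -8, 7, 23, 26, 8]
Pass 4: scan indices 4..5 for the minimum = 2 comparison(s); min is 8, place at index 3 -> [-9, -8, 7, 8, 26, 23]
Pass 5: scan indices 5..5 for the minimum = 1 comparison(s); min is 23, place at index 4 -> [-9, -8, 7, 8, 23, 26]
Selection sort always scans the whole unsorted suffix, so the count is (n-1) + (n-2) + ... + 1 = n(n-1)/2 = 6*5/2 = 15 regardless of the input order.
Total comparisons: 5 + 4 + 3 + 2 + 1 = 15


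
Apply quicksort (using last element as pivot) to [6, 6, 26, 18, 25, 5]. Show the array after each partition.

Partition 1: pivot=5 at index 0 -> [5, 6, 26, 18, 25, 6]
Partition 2: pivot=6 at index 2 -> [5, 6, 6, 18, 25, 26]
Partition 3: pivot=26 at index 5 -> [5, 6, 6, 18, 25, 26]
Partition 4: pivot=25 at index 4 -> [5, 6, 6, 18, 25, 26]


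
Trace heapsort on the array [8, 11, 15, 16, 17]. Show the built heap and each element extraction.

Build heap: [17, 16, 15, 8, 11]
Extract 17: [16, 11, 15, 8, 17]
Extract 16: [15, 11, 8, 16, 17]
Extract 15: [11, 8, 15, 16, 17]
Extract 11: [8, 11, 15, 16, 17]


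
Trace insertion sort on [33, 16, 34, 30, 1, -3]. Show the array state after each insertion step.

First element 33 is already 'sorted'
Insert 16: shifted 1 elements -> [16, 33, 34, 30, 1, -3]
Insert 34: shifted 0 elements -> [16, 33, 34, 30, 1, -3]
Insert 30: shifted 2 elements -> [16, 30, 33, 34, 1, -3]
Insert 1: shifted 4 elements -> [1, 16, 30, 33, 34, -3]
Insert -3: shifted 5 elements -> [-3, 1, 16, 30, 33, 34]


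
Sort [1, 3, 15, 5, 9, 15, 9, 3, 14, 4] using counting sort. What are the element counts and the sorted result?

Count array: [0, 1, 0, 2, 1, 1, 0, 0, 0, 2, 0, 0, 0, 0, 1, 2]
(count[i] = number of elements equal to i)
Cumulative count: [0, 1, 1, 3, 4, 5, 5, 5, 5, 7, 7, 7, 7, 7, 8, 10]
Sorted: [1, 3, 3, 4, 5, 9, 9, 14, 15, 15]


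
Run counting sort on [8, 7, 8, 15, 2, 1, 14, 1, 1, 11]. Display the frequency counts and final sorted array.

Count array: [0, 3, 1, 0, 0, 0, 0, 1, 2, 0, 0, 1, 0, 0, 1, 1]
(count[i] = number of elements equal to i)
Cumulative count: [0, 3, 4, 4, 4, 4, 4, 5, 7, 7, 7, 8, 8, 8, 9, 10]
Sorted: [1, 1, 1, 2, 7, 8, 8, 11, 14, 15]


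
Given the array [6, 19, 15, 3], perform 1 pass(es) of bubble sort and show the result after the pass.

After pass 1: [6, 15, 3, 19] (2 swaps)
Total swaps: 2


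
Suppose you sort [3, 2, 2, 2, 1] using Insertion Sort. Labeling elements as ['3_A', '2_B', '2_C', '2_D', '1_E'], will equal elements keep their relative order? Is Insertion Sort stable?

Trace Insertion Sort on the labeled array (the key is the number; the letter only tracks identity):
  Insert 2_B at index 0: [2_B, 3_A, 2_C, 2_D, 1_E]
  Insert 2_C at index 1: [2_B, 2_C, 3_A, 2_D, 1_E]
  Insert 2_D at index 2: [2_B, 2_C, 2_D, 3_A, 1_E]
  Insert 1_E at index 0: [1_E, 2_B, 2_C, 2_D, 3_A]
Final order: [1_E, 2_B, 2_C, 2_D, 3_A]
Equal keys:
  value 2: originally 2_B, 2_C, 2_D; after sorting 2_B, 2_C, 2_D -> order preserved
All equal keys kept their original relative order. Insertion Sort is stable: elements are shifted only while they are strictly greater than the key, so a key is inserted after any equal elements already placed.
Answer: Stable


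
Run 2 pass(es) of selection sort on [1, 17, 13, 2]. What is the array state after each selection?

Pass 1: Select minimum 1 at index 0, swap -> [1, 17, 13, 2]
Pass 2: Select minimum 2 at index 3, swap -> [1, 2, 13, 17]


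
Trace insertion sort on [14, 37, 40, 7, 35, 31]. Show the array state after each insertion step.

First element 14 is already 'sorted'
Insert 37: shifted 0 elements -> [14, 37, 40, 7, 35, 31]
Insert 40: shifted 0 elements -> [14, 37, 40, 7, 35, 31]
Insert 7: shifted 3 elements -> [7, 14, 37, 40, 35, 31]
Insert 35: shifted 2 elements -> [7, 14, 35, 37, 40, 31]
Insert 31: shifted 3 elements -> [7, 14, 31, 35, 37, 40]


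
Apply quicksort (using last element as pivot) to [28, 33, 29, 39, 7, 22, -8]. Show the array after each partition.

Partition 1: pivot=-8 at index 0 -> [-8, 33, 29, 39, 7, 22, 28]
Partition 2: pivot=28 at index 3 -> [-8, 7, 22, 28, 33, 29, 39]
Partition 3: pivot=22 at index 2 -> [-8, 7, 22, 28, 33, 29, 39]
Partition 4: pivot=39 at index 6 -> [-8, 7, 22, 28, 33, 29, 39]
Partition 5: pivot=29 at index 4 -> [-8, 7, 22, 28, 29, 33, 39]


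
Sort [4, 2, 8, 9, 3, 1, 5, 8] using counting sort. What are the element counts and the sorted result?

Count array: [0, 1, 1, 1, 1, 1, 0, 0, 2, 1]
(count[i] = number of elements equal to i)
Cumulative count: [0, 1, 2, 3, 4, 5, 5, 5, 7, 8]
Sorted: [1, 2, 3, 4, 5, 8, 8, 9]


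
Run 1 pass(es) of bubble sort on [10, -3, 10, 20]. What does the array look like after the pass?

After pass 1: [-3, 10, 10, 20] (1 swaps)
Total swaps: 1


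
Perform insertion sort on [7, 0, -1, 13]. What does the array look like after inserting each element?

First element 7 is already 'sorted'
Insert 0: shifted 1 elements -> [0, 7, -1, 13]
Insert -1: shifted 2 elements -> [-1, 0, 7, 13]
Insert 13: shifted 0 elements -> [-1, 0, 7, 13]


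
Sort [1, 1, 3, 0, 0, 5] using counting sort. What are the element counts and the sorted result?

Count array: [2, 2, 0, 1, 0, 1]
(count[i] = number of elements equal to i)
Cumulative count: [2, 4, 4, 5, 5, 6]
Sorted: [0, 0, 1, 1, 3, 5]


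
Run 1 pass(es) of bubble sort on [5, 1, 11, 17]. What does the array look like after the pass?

After pass 1: [1, 5, 11, 17] (1 swaps)
Total swaps: 1


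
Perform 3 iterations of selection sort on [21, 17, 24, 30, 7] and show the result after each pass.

Pass 1: Select minimum 7 at index 4, swap -> [7, 17, 24, 30, 21]
Pass 2: Select minimum 17 at index 1, swap -> [7, 17, 24, 30, 21]
Pass 3: Select minimum 21 at index 4, swap -> [7, 17, 21, 30, 24]


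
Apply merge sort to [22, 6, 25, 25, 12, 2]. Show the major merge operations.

Divide and conquer:
  Merge [6] + [25] -> [6, 25]
  Merge [22] + [6, 25] -> [6, 22, 25]
  Merge [12] + [2] -> [2, 12]
  Merge [25] + [2, 12] -> [2, 12, 25]
  Merge [6, 22, 25] + [2, 12, 25] -> [2, 6, 12, 22, 25, 25]


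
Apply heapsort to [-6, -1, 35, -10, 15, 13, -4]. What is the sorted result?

Build heap: [35, 15, 13, -10, -1, -6, -4]
Extract 35: [15, -1, 13, -10, -4, -6, 35]
Extract 15: [13, -1, -6, -10, -4, 15, 35]
Extract 13: [-1, -4, -6, -10, 13, 15, 35]
Extract -1: [-4, -10, -6, -1, 13, 15, 35]
Extract -4: [-6, -10, -4, -1, 13, 15, 35]
Extract -6: [-10, -6, -4, -1, 13, 15, 35]


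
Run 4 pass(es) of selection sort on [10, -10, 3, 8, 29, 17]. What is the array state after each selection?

Pass 1: Select minimum -10 at index 1, swap -> [-10, 10, 3, 8, 29, 17]
Pass 2: Select minimum 3 at index 2, swap -> [-10, 3, 10, 8, 29, 17]
Pass 3: Select minimum 8 at index 3, swap -> [-10, 3, 8, 10, 29, 17]
Pass 4: Select minimum 10 at index 3, swap -> [-10, 3, 8, 10, 29, 17]


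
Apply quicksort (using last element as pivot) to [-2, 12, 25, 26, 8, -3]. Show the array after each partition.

Partition 1: pivot=-3 at index 0 -> [-3, 12, 25, 26, 8, -2]
Partition 2: pivot=-2 at index 1 -> [-3, -2, 25, 26, 8, 12]
Partition 3: pivot=12 at index 3 -> [-3, -2, 8, 12, 25, 26]
Partition 4: pivot=26 at index 5 -> [-3, -2, 8, 12, 25, 26]


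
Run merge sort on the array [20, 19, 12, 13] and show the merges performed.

Divide and conquer:
  Merge [20] + [19] -> [19, 20]
  Merge [12] + [13] -> [12, 13]
  Merge [19, 20] + [12, 13] -> [12, 13, 19, 20]


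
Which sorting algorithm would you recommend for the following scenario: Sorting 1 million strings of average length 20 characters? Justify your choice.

Best choice: MSD radix sort or Mergesort
Reason: MSD radix sort is a non-comparison sort that buckets the strings by successive character positions, running in time proportional to the total number of characters examined rather than O(n log n) string comparisons; mergesort is a stable O(n log n)-comparison alternative that works for arbitrary variable-length keys


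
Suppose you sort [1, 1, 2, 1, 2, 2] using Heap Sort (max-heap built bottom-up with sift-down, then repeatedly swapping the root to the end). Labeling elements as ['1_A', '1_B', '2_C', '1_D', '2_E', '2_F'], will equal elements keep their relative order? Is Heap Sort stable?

Trace Heap Sort on the labeled array (the key is the number; the letter only tracks identity):
  Build max-heap: [2_E, 1_A, 2_C, 1_D, 1_B, 2_F]
  Swap root 2_E to index 5, re-heapify first 5 -> [2_F, 1_A, 2_C, 1_D, 1_B, 2_E]
  Swap root 2_F to index 4, re-heapify first 4 -> [2_C, 1_A, 1_B, 1_D, 2_F, 2_E]
  Swap root 2_C to index 3, re-heapify first 3 -> [1_D, 1_A, 1_B, 2_C, 2_F, 2_E]
  Swap root 1_D to index 2, re-heapify first 2 -> [1_B, 1_A, 1_D, 2_C, 2_F, 2_E]
  Swap root 1_B to index 1, re-heapify first 1 -> [1_A, 1_B, 1_D, 2_C, 2_F, 2_E]
Final order: [1_A, 1_B, 1_D, 2_C, 2_F, 2_E]
Equal keys:
  value 1: originally 1_A, 1_B, 1_D; after sorting 1_A, 1_B, 1_D -> order preserved
  value 2: originally 2_C, 2_E, 2_F; after sorting 2_C, 2_F, 2_E -> order changed
Equal keys were reordered, so Heap Sort is not stable: heap construction and root-to-end swaps move elements without regard to the original order of equal keys. (One such input is enough; an unstable sort may happen to preserve order on other inputs, but it gives no guarantee.)
Answer: Not stable


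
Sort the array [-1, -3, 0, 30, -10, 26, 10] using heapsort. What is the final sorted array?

Build heap: [30, -1, 26, -3, -10, 0, 10]
Extract 30: [26, -1, 10, -3, -10, 0, 30]
Extract 26: [10, -1, 0, -3, -10, 26, 30]
Extract 10: [0, -1, -10, -3, 10, 26, 30]
Extract 0: [-1, -3, -10, 0, 10, 26, 30]
Extract -1: [-3, -10, -1, 0, 10, 26, 30]
Extract -3: [-10, -3, -1, 0, 10, 26, 30]


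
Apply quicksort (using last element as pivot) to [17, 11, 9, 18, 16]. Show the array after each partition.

Partition 1: pivot=16 at index 2 -> [11, 9, 16, 18, 17]
Partition 2: pivot=9 at index 0 -> [9, 11, 16, 18, 17]
Partition 3: pivot=17 at index 3 -> [9, 11, 16, 17, 18]


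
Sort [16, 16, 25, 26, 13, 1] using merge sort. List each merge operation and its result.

Divide and conquer:
  Merge [16] + [25] -> [16, 25]
  Merge [16] + [16, 25] -> [16, 16, 25]
  Merge [13] + [1] -> [1, 13]
  Merge [26] + [1, 13] -> [1, 13, 26]
  Merge [16, 16, 25] + [1, 13, 26] -> [1, 13, 16, 16, 25, 26]


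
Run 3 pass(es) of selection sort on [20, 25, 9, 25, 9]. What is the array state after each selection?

Pass 1: Select minimum 9 at index 2, swap -> [9, 25, 20, 25, 9]
Pass 2: Select minimum 9 at index 4, swap -> [9, 9, 20, 25, 25]
Pass 3: Select minimum 20 at index 2, swap -> [9, 9, 20, 25, 25]


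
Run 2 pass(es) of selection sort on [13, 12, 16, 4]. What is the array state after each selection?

Pass 1: Select minimum 4 at index 3, swap -> [4, 12, 16, 13]
Pass 2: Select minimum 12 at index 1, swap -> [4, 12, 16, 13]


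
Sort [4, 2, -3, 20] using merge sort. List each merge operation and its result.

Divide and conquer:
  Merge [4] + [2] -> [2, 4]
  Merge [-3] + [20] -> [-3, 20]
  Merge [2, 4] + [-3, 20] -> [-3, 2, 4, 20]


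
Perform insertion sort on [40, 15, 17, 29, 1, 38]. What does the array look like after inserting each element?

First element 40 is already 'sorted'
Insert 15: shifted 1 elements -> [15, 40, 17, 29, 1, 38]
Insert 17: shifted 1 elements -> [15, 17, 40, 29, 1, 38]
Insert 29: shifted 1 elements -> [15, 17, 29, 40, 1, 38]
Insert 1: shifted 4 elements -> [1, 15, 17, 29, 40, 38]
Insert 38: shifted 1 elements -> [1, 15, 17, 29, 38, 40]


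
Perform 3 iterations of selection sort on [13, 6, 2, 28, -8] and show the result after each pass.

Pass 1: Select minimum -8 at index 4, swap -> [-8, 6, 2, 28, 13]
Pass 2: Select minimum 2 at index 2, swap -> [-8, 2, 6, 28, 13]
Pass 3: Select minimum 6 at index 2, swap -> [-8, 2, 6, 28, 13]


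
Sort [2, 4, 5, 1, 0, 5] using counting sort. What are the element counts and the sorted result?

Count array: [1, 1, 1, 0, 1, 2]
(count[i] = number of elements equal to i)
Cumulative count: [1, 2, 3, 3, 4, 6]
Sorted: [0, 1, 2, 4, 5, 5]


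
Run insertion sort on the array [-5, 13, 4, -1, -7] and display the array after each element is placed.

First element -5 is already 'sorted'
Insert 13: shifted 0 elements -> [-5, 13, 4, -1, -7]
Insert 4: shifted 1 elements -> [-5, 4, 13, -1, -7]
Insert -1: shifted 2 elements -> [-5, -1, 4, 13, -7]
Insert -7: shifted 4 elements -> [-7, -5, -1, 4, 13]


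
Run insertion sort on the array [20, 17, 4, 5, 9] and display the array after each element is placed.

First element 20 is already 'sorted'
Insert 17: shifted 1 elements -> [17, 20, 4, 5, 9]
Insert 4: shifted 2 elements -> [4, 17, 20, 5, 9]
Insert 5: shifted 2 elements -> [4, 5, 17, 20, 9]
Insert 9: shifted 2 elements -> [4, 5, 9, 17, 20]


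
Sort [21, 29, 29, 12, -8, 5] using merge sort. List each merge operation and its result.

Divide and conquer:
  Merge [29] + [29] -> [29, 29]
  Merge [21] + [29, 29] -> [21, 29, 29]
  Merge [-8] + [5] -> [-8, 5]
  Merge [12] + [-8, 5] -> [-8, 5, 12]
  Merge [21, 29, 29] + [-8, 5, 12] -> [-8, 5, 12, 21, 29, 29]


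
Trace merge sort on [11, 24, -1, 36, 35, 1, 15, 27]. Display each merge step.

Divide and conquer:
  Merge [11] + [24] -> [11, 24]
  Merge [-1] + [36] -> [-1, 36]
  Merge [11, 24] + [-1, 36] -> [-1, 11, 24, 36]
  Merge [35] + [1] -> [1, 35]
  Merge [15] + [27] -> [15, 27]
  Merge [1, 35] + [15, 27] -> [1, 15, 27, 35]
  Merge [-1, 11, 24, 36] + [1, 15, 27, 35] -> [-1, 1, 11, 15, 24, 27, 35, 36]


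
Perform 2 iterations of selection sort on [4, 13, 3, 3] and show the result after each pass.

Pass 1: Select minimum 3 at index 2, swap -> [3, 13, 4, 3]
Pass 2: Select minimum 3 at index 3, swap -> [3, 3, 4, 13]


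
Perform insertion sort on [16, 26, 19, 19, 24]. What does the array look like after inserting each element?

First element 16 is already 'sorted'
Insert 26: shifted 0 elements -> [16, 26, 19, 19, 24]
Insert 19: shifted 1 elements -> [16, 19, 26, 19, 24]
Insert 19: shifted 1 elements -> [16, 19, 19, 26, 24]
Insert 24: shifted 1 elements -> [16, 19, 19, 24, 26]


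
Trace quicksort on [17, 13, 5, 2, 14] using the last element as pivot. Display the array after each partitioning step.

Partition 1: pivot=14 at index 3 -> [13, 5, 2, 14, 17]
Partition 2: pivot=2 at index 0 -> [2, 5, 13, 14, 17]
Partition 3: pivot=13 at index 2 -> [2, 5, 13, 14, 17]


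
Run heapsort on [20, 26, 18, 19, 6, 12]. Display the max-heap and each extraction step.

Build heap: [26, 20, 18, 19, 6, 12]
Extract 26: [20, 19, 18, 12, 6, 26]
Extract 20: [19, 12, 18, 6, 20, 26]
Extract 19: [18, 12, 6, 19, 20, 26]
Extract 18: [12, 6, 18, 19, 20, 26]
Extract 12: [6, 12, 18, 19, 20, 26]


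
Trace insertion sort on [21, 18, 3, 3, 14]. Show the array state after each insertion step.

First element 21 is already 'sorted'
Insert 18: shifted 1 elements -> [18, 21, 3, 3, 14]
Insert 3: shifted 2 elements -> [3, 18, 21, 3, 14]
Insert 3: shifted 2 elements -> [3, 3, 18, 21, 14]
Insert 14: shifted 2 elements -> [3, 3, 14, 18, 21]


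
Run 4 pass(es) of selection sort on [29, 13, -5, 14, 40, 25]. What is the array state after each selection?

Pass 1: Select minimum -5 at index 2, swap -> [-5, 13, 29, 14, 40, 25]
Pass 2: Select minimum 13 at index 1, swap -> [-5, 13, 29, 14, 40, 25]
Pass 3: Select minimum 14 at index 3, swap -> [-5, 13, 14, 29, 40, 25]
Pass 4: Select minimum 25 at index 5, swap -> [-5, 13, 14, 25, 40, 29]


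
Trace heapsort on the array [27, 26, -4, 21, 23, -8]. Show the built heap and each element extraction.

Build heap: [27, 26, -4, 21, 23, -8]
Extract 27: [26, 23, -4, 21, -8, 27]
Extract 26: [23, 21, -4, -8, 26, 27]
Extract 23: [21, -8, -4, 23, 26, 27]
Extract 21: [-4, -8, 21, 23, 26, 27]
Extract -4: [-8, -4, 21, 23, 26, 27]


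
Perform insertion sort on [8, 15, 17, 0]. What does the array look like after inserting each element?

First element 8 is already 'sorted'
Insert 15: shifted 0 elements -> [8, 15, 17, 0]
Insert 17: shifted 0 elements -> [8, 15, 17, 0]
Insert 0: shifted 3 elements -> [0, 8, 15, 17]


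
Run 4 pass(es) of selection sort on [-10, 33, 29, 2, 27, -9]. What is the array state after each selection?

Pass 1: Select minimum -10 at index 0, swap -> [-10, 33, 29, 2, 27, -9]
Pass 2: Select minimum -9 at index 5, swap -> [-10, -9, 29, 2, 27, 33]
Pass 3: Select minimum 2 at index 3, swap -> [-10, -9, 2, 29, 27, 33]
Pass 4: Select minimum 27 at index 4, swap -> [-10, -9, 2, 27, 29, 33]


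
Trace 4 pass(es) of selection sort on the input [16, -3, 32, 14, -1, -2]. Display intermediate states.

Pass 1: Select minimum -3 at index 1, swap -> [-3, 16, 32, 14, -1, -2]
Pass 2: Select minimum -2 at index 5, swap -> [-3, -2, 32, 14, -1, 16]
Pass 3: Select minimum -1 at index 4, swap -> [-3, -2, -1, 14, 32, 16]
Pass 4: Select minimum 14 at index 3, swap -> [-3, -2, -1, 14, 32, 16]


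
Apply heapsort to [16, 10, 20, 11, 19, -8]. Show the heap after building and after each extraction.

Build heap: [20, 19, 16, 11, 10, -8]
Extract 20: [19, 11, 16, -8, 10, 20]
Extract 19: [16, 11, 10, -8, 19, 20]
Extract 16: [11, -8, 10, 16, 19, 20]
Extract 11: [10, -8, 11, 16, 19, 20]
Extract 10: [-8, 10, 11, 16, 19, 20]


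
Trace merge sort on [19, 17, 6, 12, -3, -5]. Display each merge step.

Divide and conquer:
  Merge [17] + [6] -> [6, 17]
  Merge [19] + [6, 17] -> [6, 17, 19]
  Merge [-3] + [-5] -> [-5, -3]
  Merge [12] + [-5, -3] -> [-5, -3, 12]
  Merge [6, 17, 19] + [-5, -3, 12] -> [-5, -3, 6, 12, 17, 19]


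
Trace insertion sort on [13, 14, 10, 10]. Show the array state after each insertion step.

First element 13 is already 'sorted'
Insert 14: shifted 0 elements -> [13, 14, 10, 10]
Insert 10: shifted 2 elements -> [10, 13, 14, 10]
Insert 10: shifted 2 elements -> [10, 10, 13, 14]


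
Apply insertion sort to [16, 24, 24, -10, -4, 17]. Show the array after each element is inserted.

First element 16 is already 'sorted'
Insert 24: shifted 0 elements -> [16, 24, 24, -10, -4, 17]
Insert 24: shifted 0 elements -> [16, 24, 24, -10, -4, 17]
Insert -10: shifted 3 elements -> [-10, 16, 24, 24, -4, 17]
Insert -4: shifted 3 elements -> [-10, -4, 16, 24, 24, 17]
Insert 17: shifted 2 elements -> [-10, -4, 16, 17, 24, 24]


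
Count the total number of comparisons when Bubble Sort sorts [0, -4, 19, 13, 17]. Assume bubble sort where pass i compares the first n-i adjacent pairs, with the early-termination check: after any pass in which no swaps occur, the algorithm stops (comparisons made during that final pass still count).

Pass 1: compare adjacent pairs (0,1)..(3,4) = 4 comparison(s), 3 swap(s) -> [-4, 0, 13, 17, 19]
Pass 2: compare adjacent pairs (0,1)..(2,3) = 3 comparison(s), 0 swap(s) -> [-4, 0, 13, 17, 19]
No swaps in this pass, so bubble sort stops here.
Total comparisons: 4 + 3 = 7


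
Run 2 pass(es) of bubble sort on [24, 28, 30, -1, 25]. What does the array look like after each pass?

After pass 1: [24, 28, -1, 25, 30] (2 swaps)
After pass 2: [24, -1, 25, 28, 30] (2 swaps)
Total swaps: 4


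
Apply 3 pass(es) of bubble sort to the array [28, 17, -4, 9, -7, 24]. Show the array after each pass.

After pass 1: [17, -4, 9, -7, 24, 28] (5 swaps)
After pass 2: [-4, 9, -7, 17, 24, 28] (3 swaps)
After pass 3: [-4, -7, 9, 17, 24, 28] (1 swaps)
Total swaps: 9


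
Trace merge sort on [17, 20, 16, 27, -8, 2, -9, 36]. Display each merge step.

Divide and conquer:
  Merge [17] + [20] -> [17, 20]
  Merge [16] + [27] -> [16, 27]
  Merge [17, 20] + [16, 27] -> [16, 17, 20, 27]
  Merge [-8] + [2] -> [-8, 2]
  Merge [-9] + [36] -> [-9, 36]
  Merge [-8, 2] + [-9, 36] -> [-9, -8, 2, 36]
  Merge [16, 17, 20, 27] + [-9, -8, 2, 36] -> [-9, -8, 2, 16, 17, 20, 27, 36]


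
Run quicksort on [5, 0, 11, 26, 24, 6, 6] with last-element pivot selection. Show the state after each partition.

Partition 1: pivot=6 at index 3 -> [5, 0, 6, 6, 24, 11, 26]
Partition 2: pivot=6 at index 2 -> [5, 0, 6, 6, 24, 11, 26]
Partition 3: pivot=0 at index 0 -> [0, 5, 6, 6, 24, 11, 26]
Partition 4: pivot=26 at index 6 -> [0, 5, 6, 6, 24, 11, 26]
Partition 5: pivot=11 at index 4 -> [0, 5, 6, 6, 11, 24, 26]


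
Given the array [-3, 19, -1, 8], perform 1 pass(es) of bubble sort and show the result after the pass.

After pass 1: [-3, -1, 8, 19] (2 swaps)
Total swaps: 2


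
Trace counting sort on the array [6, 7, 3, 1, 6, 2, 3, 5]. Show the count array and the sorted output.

Count array: [0, 1, 1, 2, 0, 1, 2, 1]
(count[i] = number of elements equal to i)
Cumulative count: [0, 1, 2, 4, 4, 5, 7, 8]
Sorted: [1, 2, 3, 3, 5, 6, 6, 7]


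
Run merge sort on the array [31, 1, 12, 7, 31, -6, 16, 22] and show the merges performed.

Divide and conquer:
  Merge [31] + [1] -> [1, 31]
  Merge [12] + [7] -> [7, 12]
  Merge [1, 31] + [7, 12] -> [1, 7, 12, 31]
  Merge [31] + [-6] -> [-6, 31]
  Merge [16] + [22] -> [16, 22]
  Merge [-6, 31] + [16, 22] -> [-6, 16, 22, 31]
  Merge [1, 7, 12, 31] + [-6, 16, 22, 31] -> [-6, 1, 7, 12, 16, 22, 31, 31]


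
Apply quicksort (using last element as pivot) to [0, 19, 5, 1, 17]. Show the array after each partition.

Partition 1: pivot=17 at index 3 -> [0, 5, 1, 17, 19]
Partition 2: pivot=1 at index 1 -> [0, 1, 5, 17, 19]


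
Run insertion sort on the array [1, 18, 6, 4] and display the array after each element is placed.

First element 1 is already 'sorted'
Insert 18: shifted 0 elements -> [1, 18, 6, 4]
Insert 6: shifted 1 elements -> [1, 6, 18, 4]
Insert 4: shifted 2 elements -> [1, 4, 6, 18]


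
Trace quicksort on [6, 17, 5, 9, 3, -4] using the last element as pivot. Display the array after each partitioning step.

Partition 1: pivot=-4 at index 0 -> [-4, 17, 5, 9, 3, 6]
Partition 2: pivot=6 at index 3 -> [-4, 5, 3, 6, 17, 9]
Partition 3: pivot=3 at index 1 -> [-4, 3, 5, 6, 17, 9]
Partition 4: pivot=9 at index 4 -> [-4, 3, 5, 6, 9, 17]


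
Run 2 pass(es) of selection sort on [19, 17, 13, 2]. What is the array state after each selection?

Pass 1: Select minimum 2 at index 3, swap -> [2, 17, 13, 19]
Pass 2: Select minimum 13 at index 2, swap -> [2, 13, 17, 19]
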